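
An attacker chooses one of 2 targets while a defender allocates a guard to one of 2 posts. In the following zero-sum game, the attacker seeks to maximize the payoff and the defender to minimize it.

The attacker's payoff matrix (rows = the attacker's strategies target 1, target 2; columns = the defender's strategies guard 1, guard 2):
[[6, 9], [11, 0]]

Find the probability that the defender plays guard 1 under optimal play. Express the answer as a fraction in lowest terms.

9/14

Row minima are 6 and 0, so the attacker's maximin is 6; column maxima are 11 and 9, so the defender's minimax is 9. These differ, so the equilibrium is in mixed strategies.
Let the defender play guard 1 with probability q. The attacker is indifferent when 6q + 9(1−q) = 11q, giving q = 9/14.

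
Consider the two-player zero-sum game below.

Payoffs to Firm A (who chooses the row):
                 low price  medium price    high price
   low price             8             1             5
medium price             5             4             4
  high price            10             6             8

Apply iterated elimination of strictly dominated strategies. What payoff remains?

6

Row medium price is strictly dominated by row high price (10>5, 6>4, 8>4); eliminate medium price.
Column low price is strictly dominated by medium price for Firm B (1<8, 6<10); eliminate low price.
Column high price is strictly dominated by medium price for Firm B (1<5, 6<8); eliminate high price.
Row low price is strictly dominated by row high price (6>1); eliminate low price.
Only (high price, medium price) remains, with payoff 6.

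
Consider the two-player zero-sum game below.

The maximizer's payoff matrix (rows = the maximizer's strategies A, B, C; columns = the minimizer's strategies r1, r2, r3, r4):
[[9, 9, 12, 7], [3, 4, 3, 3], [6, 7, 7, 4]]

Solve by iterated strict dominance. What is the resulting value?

Column r2 is strictly dominated by r4 for the minimizer (7<9, 3<4, 4<7); eliminate r2.
Row B is strictly dominated by row A (9>3, 12>3, 7>3); eliminate B.
Row C is strictly dominated by row A (9>6, 12>7, 7>4); eliminate C.
Column r3 is strictly dominated by r1 for the minimizer (9<12); eliminate r3.
Column r1 is strictly dominated by r4 for the minimizer (7<9); eliminate r1.
Only (A, r4) remains, with payoff 7.

7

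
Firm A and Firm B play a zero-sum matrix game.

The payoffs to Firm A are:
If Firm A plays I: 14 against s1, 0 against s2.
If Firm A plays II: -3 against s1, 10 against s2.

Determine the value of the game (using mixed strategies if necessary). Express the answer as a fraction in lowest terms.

140/27

Row minima are 0 and -3, so Firm A's maximin is 0; column maxima are 14 and 10, so Firm B's minimax is 10. These differ, so the equilibrium is in mixed strategies.
Let Firm A play I with probability p. Firm B is indifferent when 14p − 3(1−p) = 10(1−p), giving p = 13/27.
Let Firm B play s1 with probability q. Firm A is indifferent when 14q = −3q + 10(1−q), giving q = 10/27.
The value is 14·(10/27) + (0)·(17/27) = 140/27.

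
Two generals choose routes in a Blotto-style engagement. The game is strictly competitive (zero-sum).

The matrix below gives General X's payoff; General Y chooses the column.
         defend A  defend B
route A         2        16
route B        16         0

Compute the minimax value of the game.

Row minima are 2 and 0, so General X's maximin is 2; column maxima are 16 and 16, so General Y's minimax is 16. These differ, so the equilibrium is in mixed strategies.
Let General X play route A with probability p. General Y is indifferent when 2p + 16(1−p) = 16p, giving p = 8/15.
Let General Y play defend A with probability q. General X is indifferent when 2q + 16(1−q) = 16q, giving q = 8/15.
The value is 2·(8/15) + (16)·(7/15) = 128/15.

128/15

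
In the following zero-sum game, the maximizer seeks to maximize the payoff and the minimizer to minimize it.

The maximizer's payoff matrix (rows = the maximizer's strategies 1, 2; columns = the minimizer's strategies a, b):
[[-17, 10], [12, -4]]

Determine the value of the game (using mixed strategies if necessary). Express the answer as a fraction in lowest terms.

Row minima are -17 and -4, so the maximizer's maximin is -4; column maxima are 12 and 10, so the minimizer's minimax is 10. These differ, so the equilibrium is in mixed strategies.
Let the maximizer play 1 with probability p. The minimizer is indifferent when −17p + 12(1−p) = 10p − 4(1−p), giving p = 16/43.
Let the minimizer play a with probability q. The maximizer is indifferent when −17q + 10(1−q) = 12q − 4(1−q), giving q = 14/43.
The value is -17·(14/43) + (10)·(29/43) = 52/43.

52/43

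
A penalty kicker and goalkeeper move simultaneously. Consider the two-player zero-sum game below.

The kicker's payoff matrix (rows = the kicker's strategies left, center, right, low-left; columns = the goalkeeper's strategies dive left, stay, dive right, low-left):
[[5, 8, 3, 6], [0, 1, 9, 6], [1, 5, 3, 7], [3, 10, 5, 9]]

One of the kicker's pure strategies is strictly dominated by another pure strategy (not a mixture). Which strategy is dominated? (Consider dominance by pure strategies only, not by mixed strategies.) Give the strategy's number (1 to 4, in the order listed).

Compare right with low-left: 3 > 1, 10 > 5, 5 > 3, 9 > 7.
So low-left strictly dominates right for the kicker; right is strictly dominated.

3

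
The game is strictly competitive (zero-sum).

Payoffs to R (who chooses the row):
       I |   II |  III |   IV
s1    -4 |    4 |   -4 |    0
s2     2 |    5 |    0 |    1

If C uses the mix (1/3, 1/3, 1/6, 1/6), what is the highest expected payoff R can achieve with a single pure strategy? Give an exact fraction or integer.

s1: (-4)·(1/3) + (4)·(1/3) + (-4)·(1/6) + (0)·(1/6) = -2/3.
s2: (2)·(1/3) + (5)·(1/3) + (0)·(1/6) + (1)·(1/6) = 5/2.
The best pure response is s2 with expected payoff 5/2.

5/2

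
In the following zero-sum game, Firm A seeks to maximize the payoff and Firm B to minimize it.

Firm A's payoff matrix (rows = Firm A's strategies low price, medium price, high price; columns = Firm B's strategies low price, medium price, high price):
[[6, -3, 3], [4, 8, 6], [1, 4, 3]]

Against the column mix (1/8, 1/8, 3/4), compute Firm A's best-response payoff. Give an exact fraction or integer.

low price: (6)·(1/8) + (-3)·(1/8) + (3)·(3/4) = 21/8.
medium price: (4)·(1/8) + (8)·(1/8) + (6)·(3/4) = 6.
high price: (1)·(1/8) + (4)·(1/8) + (3)·(3/4) = 23/8.
The best pure response is medium price with expected payoff 6.

6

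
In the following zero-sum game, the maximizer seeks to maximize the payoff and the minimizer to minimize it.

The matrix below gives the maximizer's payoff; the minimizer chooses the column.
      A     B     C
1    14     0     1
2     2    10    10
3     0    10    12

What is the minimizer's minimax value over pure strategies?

The worst case (largest entry) in each column is A: 14, B: 10, C: 12.
The best (smallest) of these is 10.

10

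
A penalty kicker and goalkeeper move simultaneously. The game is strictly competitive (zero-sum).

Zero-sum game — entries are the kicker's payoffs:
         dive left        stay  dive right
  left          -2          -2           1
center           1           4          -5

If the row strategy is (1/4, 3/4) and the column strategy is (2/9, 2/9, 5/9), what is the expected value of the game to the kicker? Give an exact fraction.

Against (2/9, 2/9, 5/9), each row's expected payoff is left: -1/3; center: -5/3.
Taking the (1/4, 3/4)-weighted average: (1/4)·(-1/3) + (3/4)·(-5/3) = -4/3.

-4/3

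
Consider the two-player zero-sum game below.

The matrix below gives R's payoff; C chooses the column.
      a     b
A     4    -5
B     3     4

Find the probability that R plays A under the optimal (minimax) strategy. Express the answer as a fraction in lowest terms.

Row minima are -5 and 3, so R's maximin is 3; column maxima are 4 and 4, so C's minimax is 4. These differ, so the equilibrium is in mixed strategies.
Let R play A with probability p. C is indifferent when 4p + 3(1−p) = −5p + 4(1−p), giving p = 1/10.

1/10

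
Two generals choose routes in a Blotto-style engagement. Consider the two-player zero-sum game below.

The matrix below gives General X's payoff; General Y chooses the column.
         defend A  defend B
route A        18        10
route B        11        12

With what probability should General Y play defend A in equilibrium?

Row minima are 10 and 11, so General X's maximin is 11; column maxima are 18 and 12, so General Y's minimax is 12. These differ, so the equilibrium is in mixed strategies.
Let General Y play defend A with probability q. General X is indifferent when 18q + 10(1−q) = 11q + 12(1−q), giving q = 2/9.

2/9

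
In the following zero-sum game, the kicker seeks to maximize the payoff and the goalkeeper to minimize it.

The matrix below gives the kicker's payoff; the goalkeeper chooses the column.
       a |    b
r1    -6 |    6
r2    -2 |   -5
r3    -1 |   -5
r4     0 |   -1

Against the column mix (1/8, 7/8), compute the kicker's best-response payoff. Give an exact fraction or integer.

r1: (-6)·(1/8) + (6)·(7/8) = 9/2.
r2: (-2)·(1/8) + (-5)·(7/8) = -37/8.
r3: (-1)·(1/8) + (-5)·(7/8) = -9/2.
r4: (0)·(1/8) + (-1)·(7/8) = -7/8.
The best pure response is r1 with expected payoff 9/2.

9/2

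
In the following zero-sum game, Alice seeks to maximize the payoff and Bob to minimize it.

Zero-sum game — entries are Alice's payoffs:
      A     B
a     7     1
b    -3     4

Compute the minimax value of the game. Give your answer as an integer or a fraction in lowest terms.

Row minima are 1 and -3, so Alice's maximin is 1; column maxima are 7 and 4, so Bob's minimax is 4. These differ, so the equilibrium is in mixed strategies.
Let Alice play a with probability p. Bob is indifferent when 7p − 3(1−p) = p + 4(1−p), giving p = 7/13.
Let Bob play A with probability q. Alice is indifferent when 7q + (1−q) = −3q + 4(1−q), giving q = 3/13.
The value is 7·(3/13) + (1)·(10/13) = 31/13.

31/13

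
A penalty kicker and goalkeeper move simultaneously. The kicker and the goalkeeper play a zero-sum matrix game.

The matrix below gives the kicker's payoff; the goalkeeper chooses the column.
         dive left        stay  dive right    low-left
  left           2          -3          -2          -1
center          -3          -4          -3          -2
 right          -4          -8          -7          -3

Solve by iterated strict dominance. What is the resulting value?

-3

Row right is strictly dominated by row left (2>-4, -3>-8, -2>-7, -1>-3); eliminate right.
Column low-left is strictly dominated by stay for the goalkeeper (-3<-1, -4<-2); eliminate low-left.
Column dive left is strictly dominated by stay for the goalkeeper (-3<2, -4<-3); eliminate dive left.
Row center is strictly dominated by row left (-3>-4, -2>-3); eliminate center.
Column dive right is strictly dominated by stay for the goalkeeper (-3<-2); eliminate dive right.
Only (left, stay) remains, with payoff -3.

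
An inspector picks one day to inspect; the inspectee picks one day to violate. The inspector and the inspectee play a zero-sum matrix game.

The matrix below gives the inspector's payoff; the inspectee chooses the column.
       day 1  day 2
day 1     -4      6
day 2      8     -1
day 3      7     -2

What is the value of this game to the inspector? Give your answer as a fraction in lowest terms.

44/19

Row day 3 is strictly dominated by row day 2, so the inspector never plays it.
The remaining 2×2 game on (day 1, day 2) × (day 1, day 2) has no saddle point. Let the inspector play day 1 with probability p; indifference gives −4p + 8(1−p) = 6p − (1−p), so p = 9/19.
Similarly the inspectee's optimal q on day 1 is 7/19, and the value is -4·(7/19) + (6)·(12/19) = 44/19.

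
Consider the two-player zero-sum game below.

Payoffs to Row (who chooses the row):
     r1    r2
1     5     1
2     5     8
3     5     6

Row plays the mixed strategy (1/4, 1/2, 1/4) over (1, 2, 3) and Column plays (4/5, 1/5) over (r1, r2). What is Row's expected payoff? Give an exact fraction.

103/20

Against (4/5, 1/5), each row's expected payoff is 1: 21/5; 2: 28/5; 3: 26/5.
Taking the (1/4, 1/2, 1/4)-weighted average: (1/4)·(21/5) + (1/2)·(28/5) + (1/4)·(26/5) = 103/20.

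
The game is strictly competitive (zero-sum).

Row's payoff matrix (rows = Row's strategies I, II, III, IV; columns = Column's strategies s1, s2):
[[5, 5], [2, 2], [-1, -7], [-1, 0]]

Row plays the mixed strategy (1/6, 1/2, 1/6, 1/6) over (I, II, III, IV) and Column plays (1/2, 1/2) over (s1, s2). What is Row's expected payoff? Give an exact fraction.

13/12

Against (1/2, 1/2), each row's expected payoff is I: 5; II: 2; III: -4; IV: -1/2.
Taking the (1/6, 1/2, 1/6, 1/6)-weighted average: (1/6)·(5) + (1/2)·(2) + (1/6)·(-4) + (1/6)·(-1/2) = 13/12.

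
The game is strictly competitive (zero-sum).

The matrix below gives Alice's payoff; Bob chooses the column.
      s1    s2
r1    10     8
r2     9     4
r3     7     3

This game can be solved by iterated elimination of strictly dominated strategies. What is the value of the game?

8

Row r3 is strictly dominated by row r1 (10>7, 8>3); eliminate r3.
Column s1 is strictly dominated by s2 for Bob (8<10, 4<9); eliminate s1.
Row r2 is strictly dominated by row r1 (8>4); eliminate r2.
Only (r1, s2) remains, with payoff 8.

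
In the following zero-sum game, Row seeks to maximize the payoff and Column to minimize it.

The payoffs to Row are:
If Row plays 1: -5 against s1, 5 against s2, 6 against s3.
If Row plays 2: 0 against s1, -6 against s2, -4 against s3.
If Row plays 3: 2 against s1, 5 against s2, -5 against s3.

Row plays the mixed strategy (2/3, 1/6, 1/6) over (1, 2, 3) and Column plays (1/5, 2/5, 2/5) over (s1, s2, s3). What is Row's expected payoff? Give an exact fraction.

Against (1/5, 2/5, 2/5), each row's expected payoff is 1: 17/5; 2: -4; 3: 2/5.
Taking the (2/3, 1/6, 1/6)-weighted average: (2/3)·(17/5) + (1/6)·(-4) + (1/6)·(2/5) = 5/3.

5/3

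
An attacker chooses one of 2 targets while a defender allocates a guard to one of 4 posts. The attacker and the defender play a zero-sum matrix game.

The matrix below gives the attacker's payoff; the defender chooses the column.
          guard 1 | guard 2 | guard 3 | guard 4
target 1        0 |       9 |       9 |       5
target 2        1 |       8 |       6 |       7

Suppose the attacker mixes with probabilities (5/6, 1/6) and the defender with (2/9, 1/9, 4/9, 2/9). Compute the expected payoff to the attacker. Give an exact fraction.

323/54

Against (2/9, 1/9, 4/9, 2/9), each row's expected payoff is target 1: 55/9; target 2: 16/3.
Taking the (5/6, 1/6)-weighted average: (5/6)·(55/9) + (1/6)·(16/3) = 323/54.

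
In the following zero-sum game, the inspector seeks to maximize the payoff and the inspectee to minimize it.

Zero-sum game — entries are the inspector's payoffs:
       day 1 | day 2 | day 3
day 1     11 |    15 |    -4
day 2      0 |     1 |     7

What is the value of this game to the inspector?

7/2

Column day 2 is strictly dominated by day 1 for the inspectee (it gives the inspector more in every row).
The remaining 2×2 game on (day 1, day 2) × (day 1, day 3) has no saddle point. Let the inspector play day 1 with probability p; indifference gives 11p = −4p + 7(1−p), so p = 7/22.
Similarly the inspectee's optimal q on day 1 is 1/2, and the value is 11·(1/2) + (-4)·(1/2) = 7/2.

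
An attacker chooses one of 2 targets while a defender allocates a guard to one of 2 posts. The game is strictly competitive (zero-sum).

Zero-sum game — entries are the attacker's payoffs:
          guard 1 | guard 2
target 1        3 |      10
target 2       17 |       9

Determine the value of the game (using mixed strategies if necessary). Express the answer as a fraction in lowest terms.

143/15

Row minima are 3 and 9, so the attacker's maximin is 9; column maxima are 17 and 10, so the defender's minimax is 10. These differ, so the equilibrium is in mixed strategies.
Let the attacker play target 1 with probability p. The defender is indifferent when 3p + 17(1−p) = 10p + 9(1−p), giving p = 8/15.
Let the defender play guard 1 with probability q. The attacker is indifferent when 3q + 10(1−q) = 17q + 9(1−q), giving q = 1/15.
The value is 3·(1/15) + (10)·(14/15) = 143/15.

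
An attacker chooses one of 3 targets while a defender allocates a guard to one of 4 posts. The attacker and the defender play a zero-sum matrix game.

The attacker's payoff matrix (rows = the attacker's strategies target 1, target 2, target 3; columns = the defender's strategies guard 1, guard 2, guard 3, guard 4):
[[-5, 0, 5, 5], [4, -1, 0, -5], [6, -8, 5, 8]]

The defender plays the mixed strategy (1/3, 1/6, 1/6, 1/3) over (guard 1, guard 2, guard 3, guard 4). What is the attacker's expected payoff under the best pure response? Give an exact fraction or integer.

target 1: (-5)·(1/3) + (0)·(1/6) + (5)·(1/6) + (5)·(1/3) = 5/6.
target 2: (4)·(1/3) + (-1)·(1/6) + (0)·(1/6) + (-5)·(1/3) = -1/2.
target 3: (6)·(1/3) + (-8)·(1/6) + (5)·(1/6) + (8)·(1/3) = 25/6.
The best pure response is target 3 with expected payoff 25/6.

25/6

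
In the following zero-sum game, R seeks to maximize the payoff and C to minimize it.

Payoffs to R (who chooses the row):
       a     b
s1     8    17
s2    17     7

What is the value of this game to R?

Row minima are 8 and 7, so R's maximin is 8; column maxima are 17 and 17, so C's minimax is 17. These differ, so the equilibrium is in mixed strategies.
Let R play s1 with probability p. C is indifferent when 8p + 17(1−p) = 17p + 7(1−p), giving p = 10/19.
Let C play a with probability q. R is indifferent when 8q + 17(1−q) = 17q + 7(1−q), giving q = 10/19.
The value is 8·(10/19) + (17)·(9/19) = 233/19.

233/19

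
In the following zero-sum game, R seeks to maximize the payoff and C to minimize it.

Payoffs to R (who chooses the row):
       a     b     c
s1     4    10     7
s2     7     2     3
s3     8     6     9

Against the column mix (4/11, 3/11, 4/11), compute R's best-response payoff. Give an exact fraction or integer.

s1: (4)·(4/11) + (10)·(3/11) + (7)·(4/11) = 74/11.
s2: (7)·(4/11) + (2)·(3/11) + (3)·(4/11) = 46/11.
s3: (8)·(4/11) + (6)·(3/11) + (9)·(4/11) = 86/11.
The best pure response is s3 with expected payoff 86/11.

86/11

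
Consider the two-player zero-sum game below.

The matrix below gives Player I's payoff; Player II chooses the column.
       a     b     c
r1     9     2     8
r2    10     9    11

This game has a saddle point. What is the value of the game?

Row minima: 2, 9 → Player I's maximin is 9.
Column maxima: 10, 9, 11 → Player II's minimax is 9.
They coincide at (r2, b), so the value is 9.

9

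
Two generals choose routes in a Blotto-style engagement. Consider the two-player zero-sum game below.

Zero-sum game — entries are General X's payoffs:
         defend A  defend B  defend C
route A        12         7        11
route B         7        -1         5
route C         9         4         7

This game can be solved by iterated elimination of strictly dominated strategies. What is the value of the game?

7

Row route B is strictly dominated by row route A (12>7, 7>-1, 11>5); eliminate route B.
Row route C is strictly dominated by row route A (12>9, 7>4, 11>7); eliminate route C.
Column defend A is strictly dominated by defend B for General Y (7<12); eliminate defend A.
Column defend C is strictly dominated by defend B for General Y (7<11); eliminate defend C.
Only (route A, defend B) remains, with payoff 7.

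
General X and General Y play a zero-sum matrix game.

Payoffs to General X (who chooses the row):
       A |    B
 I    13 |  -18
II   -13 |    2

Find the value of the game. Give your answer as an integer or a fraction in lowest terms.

Row minima are -18 and -13, so General X's maximin is -13; column maxima are 13 and 2, so General Y's minimax is 2. These differ, so the equilibrium is in mixed strategies.
Let General X play I with probability p. General Y is indifferent when 13p − 13(1−p) = −18p + 2(1−p), giving p = 15/46.
Let General Y play A with probability q. General X is indifferent when 13q − 18(1−q) = −13q + 2(1−q), giving q = 10/23.
The value is 13·(10/23) + (-18)·(13/23) = -104/23.

-104/23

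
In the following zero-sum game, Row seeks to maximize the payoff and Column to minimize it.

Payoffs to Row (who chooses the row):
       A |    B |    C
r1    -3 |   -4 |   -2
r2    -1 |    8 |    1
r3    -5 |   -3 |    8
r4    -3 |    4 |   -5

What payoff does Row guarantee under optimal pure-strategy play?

Row minima: -4, -1, -5, -5 → Row's maximin is -1.
Column maxima: -1, 8, 8 → Column's minimax is -1.
They coincide at (r2, A), so the value is -1.

-1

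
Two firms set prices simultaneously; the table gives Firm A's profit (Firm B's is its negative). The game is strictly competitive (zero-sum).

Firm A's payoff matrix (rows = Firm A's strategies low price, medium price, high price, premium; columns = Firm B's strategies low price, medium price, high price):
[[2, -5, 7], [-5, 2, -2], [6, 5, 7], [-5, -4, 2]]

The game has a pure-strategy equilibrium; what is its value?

5

Row minima: -5, -5, 5, -5 → Firm A's maximin is 5.
Column maxima: 6, 5, 7 → Firm B's minimax is 5.
They coincide at (high price, medium price), so the value is 5.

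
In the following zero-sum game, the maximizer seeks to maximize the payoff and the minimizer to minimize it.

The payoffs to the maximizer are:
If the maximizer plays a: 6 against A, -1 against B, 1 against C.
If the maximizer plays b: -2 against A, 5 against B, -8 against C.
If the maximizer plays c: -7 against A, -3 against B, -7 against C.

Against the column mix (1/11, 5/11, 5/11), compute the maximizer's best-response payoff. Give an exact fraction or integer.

6/11

a: (6)·(1/11) + (-1)·(5/11) + (1)·(5/11) = 6/11.
b: (-2)·(1/11) + (5)·(5/11) + (-8)·(5/11) = -17/11.
c: (-7)·(1/11) + (-3)·(5/11) + (-7)·(5/11) = -57/11.
The best pure response is a with expected payoff 6/11.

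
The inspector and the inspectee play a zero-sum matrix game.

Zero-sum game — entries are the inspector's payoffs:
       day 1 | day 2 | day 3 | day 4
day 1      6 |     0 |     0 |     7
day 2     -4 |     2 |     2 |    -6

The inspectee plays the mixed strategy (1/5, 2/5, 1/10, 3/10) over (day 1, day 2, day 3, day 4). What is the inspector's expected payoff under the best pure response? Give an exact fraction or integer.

33/10

day 1: (6)·(1/5) + (0)·(2/5) + (0)·(1/10) + (7)·(3/10) = 33/10.
day 2: (-4)·(1/5) + (2)·(2/5) + (2)·(1/10) + (-6)·(3/10) = -8/5.
The best pure response is day 1 with expected payoff 33/10.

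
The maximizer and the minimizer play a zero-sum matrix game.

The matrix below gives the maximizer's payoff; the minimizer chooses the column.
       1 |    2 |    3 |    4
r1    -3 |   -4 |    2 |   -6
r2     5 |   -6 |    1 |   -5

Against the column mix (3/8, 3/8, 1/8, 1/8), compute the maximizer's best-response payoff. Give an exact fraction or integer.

r1: (-3)·(3/8) + (-4)·(3/8) + (2)·(1/8) + (-6)·(1/8) = -25/8.
r2: (5)·(3/8) + (-6)·(3/8) + (1)·(1/8) + (-5)·(1/8) = -7/8.
The best pure response is r2 with expected payoff -7/8.

-7/8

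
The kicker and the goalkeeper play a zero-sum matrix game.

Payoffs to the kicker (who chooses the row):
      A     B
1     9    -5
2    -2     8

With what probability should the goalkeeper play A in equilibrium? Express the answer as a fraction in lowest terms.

Row minima are -5 and -2, so the kicker's maximin is -2; column maxima are 9 and 8, so the goalkeeper's minimax is 8. These differ, so the equilibrium is in mixed strategies.
Let the goalkeeper play A with probability q. The kicker is indifferent when 9q − 5(1−q) = −2q + 8(1−q), giving q = 13/24.

13/24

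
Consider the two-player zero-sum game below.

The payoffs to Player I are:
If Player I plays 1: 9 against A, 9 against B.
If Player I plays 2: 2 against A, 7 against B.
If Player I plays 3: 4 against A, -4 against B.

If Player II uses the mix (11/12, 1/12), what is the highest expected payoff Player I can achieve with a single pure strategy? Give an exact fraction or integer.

9

1: (9)·(11/12) + (9)·(1/12) = 9.
2: (2)·(11/12) + (7)·(1/12) = 29/12.
3: (4)·(11/12) + (-4)·(1/12) = 10/3.
The best pure response is 1 with expected payoff 9.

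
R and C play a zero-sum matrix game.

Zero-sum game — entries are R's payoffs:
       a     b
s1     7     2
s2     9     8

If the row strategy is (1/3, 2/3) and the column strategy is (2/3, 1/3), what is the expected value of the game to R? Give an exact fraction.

68/9

Against (2/3, 1/3), each row's expected payoff is s1: 16/3; s2: 26/3.
Taking the (1/3, 2/3)-weighted average: (1/3)·(16/3) + (2/3)·(26/3) = 68/9.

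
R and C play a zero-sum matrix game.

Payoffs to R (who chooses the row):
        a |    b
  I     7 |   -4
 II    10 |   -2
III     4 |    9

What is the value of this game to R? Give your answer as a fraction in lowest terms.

98/17

Row I is strictly dominated by row II, so R never plays it.
The remaining 2×2 game on (II, III) × (a, b) has no saddle point. Let R play II with probability p; indifference gives 10p + 4(1−p) = −2p + 9(1−p), so p = 5/17.
Similarly C's optimal q on a is 11/17, and the value is 10·(11/17) + (-2)·(6/17) = 98/17.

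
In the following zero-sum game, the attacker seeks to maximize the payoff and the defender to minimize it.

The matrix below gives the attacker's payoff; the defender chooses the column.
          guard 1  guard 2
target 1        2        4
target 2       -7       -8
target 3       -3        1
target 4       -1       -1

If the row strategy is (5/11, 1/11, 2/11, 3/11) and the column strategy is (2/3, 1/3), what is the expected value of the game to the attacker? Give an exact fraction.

Against (2/3, 1/3), each row's expected payoff is target 1: 8/3; target 2: -22/3; target 3: -5/3; target 4: -1.
Taking the (5/11, 1/11, 2/11, 3/11)-weighted average: (5/11)·(8/3) + (1/11)·(-22/3) + (2/11)·(-5/3) + (3/11)·(-1) = -1/33.

-1/33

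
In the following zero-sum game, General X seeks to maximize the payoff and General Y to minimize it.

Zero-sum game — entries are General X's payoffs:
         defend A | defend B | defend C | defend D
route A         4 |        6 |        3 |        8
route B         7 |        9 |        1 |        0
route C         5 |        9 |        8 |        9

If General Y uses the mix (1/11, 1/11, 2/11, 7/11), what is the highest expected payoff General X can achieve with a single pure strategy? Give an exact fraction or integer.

93/11

route A: (4)·(1/11) + (6)·(1/11) + (3)·(2/11) + (8)·(7/11) = 72/11.
route B: (7)·(1/11) + (9)·(1/11) + (1)·(2/11) + (0)·(7/11) = 18/11.
route C: (5)·(1/11) + (9)·(1/11) + (8)·(2/11) + (9)·(7/11) = 93/11.
The best pure response is route C with expected payoff 93/11.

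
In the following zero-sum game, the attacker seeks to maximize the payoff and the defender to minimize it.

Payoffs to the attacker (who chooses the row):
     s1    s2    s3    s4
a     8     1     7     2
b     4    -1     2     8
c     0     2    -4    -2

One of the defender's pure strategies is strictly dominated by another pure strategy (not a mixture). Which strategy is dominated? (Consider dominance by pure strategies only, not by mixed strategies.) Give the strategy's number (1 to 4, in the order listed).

The defender prefers columns that give the attacker less. Compare s1 with s3: 7 < 8, 2 < 4, -4 < 0.
So s3 strictly dominates s1 for the defender; s1 is strictly dominated.

1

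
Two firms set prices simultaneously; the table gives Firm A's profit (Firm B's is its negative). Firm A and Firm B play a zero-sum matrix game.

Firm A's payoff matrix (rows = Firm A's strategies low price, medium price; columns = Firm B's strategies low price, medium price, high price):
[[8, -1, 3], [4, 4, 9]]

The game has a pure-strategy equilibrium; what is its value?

4

Row minima: -1, 4 → Firm A's maximin is 4.
Column maxima: 8, 4, 9 → Firm B's minimax is 4.
They coincide at (medium price, medium price), so the value is 4.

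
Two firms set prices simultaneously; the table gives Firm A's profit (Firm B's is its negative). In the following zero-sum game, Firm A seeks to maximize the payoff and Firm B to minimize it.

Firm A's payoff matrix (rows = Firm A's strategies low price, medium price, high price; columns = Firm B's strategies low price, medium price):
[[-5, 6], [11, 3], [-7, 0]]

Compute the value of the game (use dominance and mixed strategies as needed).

81/19

Row high price is strictly dominated by row low price, so Firm A never plays it.
The remaining 2×2 game on (low price, medium price) × (low price, medium price) has no saddle point. Let Firm A play low price with probability p; indifference gives −5p + 11(1−p) = 6p + 3(1−p), so p = 8/19.
Similarly Firm B's optimal q on low price is 3/19, and the value is -5·(3/19) + (6)·(16/19) = 81/19.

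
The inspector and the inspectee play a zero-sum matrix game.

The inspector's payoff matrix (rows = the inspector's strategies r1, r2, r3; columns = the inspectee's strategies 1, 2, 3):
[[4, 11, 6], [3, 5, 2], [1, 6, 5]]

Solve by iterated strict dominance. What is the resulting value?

Row r3 is strictly dominated by row r1 (4>1, 11>6, 6>5); eliminate r3.
Column 2 is strictly dominated by 1 for the inspectee (4<11, 3<5); eliminate 2.
Row r2 is strictly dominated by row r1 (4>3, 6>2); eliminate r2.
Column 3 is strictly dominated by 1 for the inspectee (4<6); eliminate 3.
Only (r1, 1) remains, with payoff 4.

4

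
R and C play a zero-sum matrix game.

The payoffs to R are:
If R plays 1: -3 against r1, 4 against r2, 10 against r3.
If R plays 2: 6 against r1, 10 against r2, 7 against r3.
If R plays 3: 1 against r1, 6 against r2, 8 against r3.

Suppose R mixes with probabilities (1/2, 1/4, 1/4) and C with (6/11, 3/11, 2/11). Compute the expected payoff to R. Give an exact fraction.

37/11

Against (6/11, 3/11, 2/11), each row's expected payoff is 1: 14/11; 2: 80/11; 3: 40/11.
Taking the (1/2, 1/4, 1/4)-weighted average: (1/2)·(14/11) + (1/4)·(80/11) + (1/4)·(40/11) = 37/11.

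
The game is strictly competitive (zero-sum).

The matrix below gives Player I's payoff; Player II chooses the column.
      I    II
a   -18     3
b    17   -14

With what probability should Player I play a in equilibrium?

31/52

Row minima are -18 and -14, so Player I's maximin is -14; column maxima are 17 and 3, so Player II's minimax is 3. These differ, so the equilibrium is in mixed strategies.
Let Player I play a with probability p. Player II is indifferent when −18p + 17(1−p) = 3p − 14(1−p), giving p = 31/52.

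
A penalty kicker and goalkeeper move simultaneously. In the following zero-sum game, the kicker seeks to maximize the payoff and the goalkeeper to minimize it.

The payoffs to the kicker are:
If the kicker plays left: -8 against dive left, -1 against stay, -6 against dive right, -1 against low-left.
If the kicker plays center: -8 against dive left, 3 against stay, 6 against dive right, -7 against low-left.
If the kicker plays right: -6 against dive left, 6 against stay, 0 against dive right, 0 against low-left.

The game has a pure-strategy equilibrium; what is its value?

-6

Row minima: -8, -8, -6 → the kicker's maximin is -6.
Column maxima: -6, 6, 6, 0 → the goalkeeper's minimax is -6.
They coincide at (right, dive left), so the value is -6.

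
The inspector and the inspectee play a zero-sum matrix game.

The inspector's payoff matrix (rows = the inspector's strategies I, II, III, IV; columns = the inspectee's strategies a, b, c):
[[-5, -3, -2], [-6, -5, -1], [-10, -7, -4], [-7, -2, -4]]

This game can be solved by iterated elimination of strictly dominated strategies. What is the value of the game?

Row III is strictly dominated by row I (-5>-10, -3>-7, -2>-4); eliminate III.
Column c is strictly dominated by a for the inspectee (-5<-2, -6<-1, -7<-4); eliminate c.
Column b is strictly dominated by a for the inspectee (-5<-3, -6<-5, -7<-2); eliminate b.
Row IV is strictly dominated by row I (-5>-7); eliminate IV.
Row II is strictly dominated by row I (-5>-6); eliminate II.
Only (I, a) remains, with payoff -5.

-5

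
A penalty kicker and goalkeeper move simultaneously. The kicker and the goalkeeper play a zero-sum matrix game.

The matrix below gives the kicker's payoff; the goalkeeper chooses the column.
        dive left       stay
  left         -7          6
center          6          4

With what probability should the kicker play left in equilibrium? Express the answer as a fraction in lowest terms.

2/15

Row minima are -7 and 4, so the kicker's maximin is 4; column maxima are 6 and 6, so the goalkeeper's minimax is 6. These differ, so the equilibrium is in mixed strategies.
Let the kicker play left with probability p. The goalkeeper is indifferent when −7p + 6(1−p) = 6p + 4(1−p), giving p = 2/15.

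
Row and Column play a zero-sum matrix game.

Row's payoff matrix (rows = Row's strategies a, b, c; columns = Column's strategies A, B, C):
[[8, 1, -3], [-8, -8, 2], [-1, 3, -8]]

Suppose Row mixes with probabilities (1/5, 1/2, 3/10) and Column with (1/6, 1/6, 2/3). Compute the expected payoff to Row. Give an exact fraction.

Against (1/6, 1/6, 2/3), each row's expected payoff is a: -1/2; b: -4/3; c: -5.
Taking the (1/5, 1/2, 3/10)-weighted average: (1/5)·(-1/2) + (1/2)·(-4/3) + (3/10)·(-5) = -34/15.

-34/15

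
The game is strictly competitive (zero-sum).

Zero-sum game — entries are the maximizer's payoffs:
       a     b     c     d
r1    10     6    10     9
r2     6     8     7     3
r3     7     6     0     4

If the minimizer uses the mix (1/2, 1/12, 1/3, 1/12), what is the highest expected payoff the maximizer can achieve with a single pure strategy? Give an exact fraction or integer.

r1: (10)·(1/2) + (6)·(1/12) + (10)·(1/3) + (9)·(1/12) = 115/12.
r2: (6)·(1/2) + (8)·(1/12) + (7)·(1/3) + (3)·(1/12) = 25/4.
r3: (7)·(1/2) + (6)·(1/12) + (0)·(1/3) + (4)·(1/12) = 13/3.
The best pure response is r1 with expected payoff 115/12.

115/12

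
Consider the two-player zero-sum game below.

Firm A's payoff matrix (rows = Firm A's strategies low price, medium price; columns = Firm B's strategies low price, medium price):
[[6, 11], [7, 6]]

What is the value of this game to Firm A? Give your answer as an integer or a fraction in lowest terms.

41/6

Row minima are 6 and 6, so Firm A's maximin is 6; column maxima are 7 and 11, so Firm B's minimax is 7. These differ, so the equilibrium is in mixed strategies.
Let Firm A play low price with probability p. Firm B is indifferent when 6p + 7(1−p) = 11p + 6(1−p), giving p = 1/6.
Let Firm B play low price with probability q. Firm A is indifferent when 6q + 11(1−q) = 7q + 6(1−q), giving q = 5/6.
The value is 6·(5/6) + (11)·(1/6) = 41/6.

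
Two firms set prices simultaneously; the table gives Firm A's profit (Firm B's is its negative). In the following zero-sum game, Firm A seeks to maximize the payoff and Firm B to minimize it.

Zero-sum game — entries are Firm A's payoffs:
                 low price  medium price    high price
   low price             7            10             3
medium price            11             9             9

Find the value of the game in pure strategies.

9

Row minima: 3, 9 → Firm A's maximin is 9.
Column maxima: 11, 10, 9 → Firm B's minimax is 9.
They coincide at (medium price, high price), so the value is 9.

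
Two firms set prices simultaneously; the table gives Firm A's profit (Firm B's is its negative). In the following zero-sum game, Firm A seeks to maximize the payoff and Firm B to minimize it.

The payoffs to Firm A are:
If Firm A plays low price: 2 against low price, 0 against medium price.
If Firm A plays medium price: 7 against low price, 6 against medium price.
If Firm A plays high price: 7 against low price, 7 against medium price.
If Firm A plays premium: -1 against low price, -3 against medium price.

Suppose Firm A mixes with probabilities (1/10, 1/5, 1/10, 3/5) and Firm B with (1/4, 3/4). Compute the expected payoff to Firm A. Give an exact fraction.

Against (1/4, 3/4), each row's expected payoff is low price: 1/2; medium price: 25/4; high price: 7; premium: -5/2.
Taking the (1/10, 1/5, 1/10, 3/5)-weighted average: (1/10)·(1/2) + (1/5)·(25/4) + (1/10)·(7) + (3/5)·(-5/2) = 1/2.

1/2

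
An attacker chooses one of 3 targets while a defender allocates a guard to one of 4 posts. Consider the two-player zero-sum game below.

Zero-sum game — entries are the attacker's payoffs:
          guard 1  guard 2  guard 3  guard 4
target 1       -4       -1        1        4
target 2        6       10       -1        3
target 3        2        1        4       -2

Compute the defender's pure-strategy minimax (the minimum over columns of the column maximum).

4

The worst case (largest entry) in each column is guard 1: 6, guard 2: 10, guard 3: 4, guard 4: 4.
The best (smallest) of these is 4.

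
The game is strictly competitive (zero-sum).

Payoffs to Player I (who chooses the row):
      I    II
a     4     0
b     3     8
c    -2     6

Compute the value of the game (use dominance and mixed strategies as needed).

32/9

Row c is strictly dominated by row b, so Player I never plays it.
The remaining 2×2 game on (a, b) × (I, II) has no saddle point. Let Player I play a with probability p; indifference gives 4p + 3(1−p) = 8(1−p), so p = 5/9.
Similarly Player II's optimal q on I is 8/9, and the value is 4·(8/9) + (0)·(1/9) = 32/9.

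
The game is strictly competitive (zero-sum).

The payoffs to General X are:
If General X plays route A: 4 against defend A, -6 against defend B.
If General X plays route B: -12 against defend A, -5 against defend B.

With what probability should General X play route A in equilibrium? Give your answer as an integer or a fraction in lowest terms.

7/17

Row minima are -6 and -12, so General X's maximin is -6; column maxima are 4 and -5, so General Y's minimax is -5. These differ, so the equilibrium is in mixed strategies.
Let General X play route A with probability p. General Y is indifferent when 4p − 12(1−p) = −6p − 5(1−p), giving p = 7/17.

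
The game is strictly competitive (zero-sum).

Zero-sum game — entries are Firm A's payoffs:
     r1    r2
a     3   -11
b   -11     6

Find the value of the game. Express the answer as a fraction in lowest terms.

Row minima are -11 and -11, so Firm A's maximin is -11; column maxima are 3 and 6, so Firm B's minimax is 3. These differ, so the equilibrium is in mixed strategies.
Let Firm A play a with probability p. Firm B is indifferent when 3p − 11(1−p) = −11p + 6(1−p), giving p = 17/31.
Let Firm B play r1 with probability q. Firm A is indifferent when 3q − 11(1−q) = −11q + 6(1−q), giving q = 17/31.
The value is 3·(17/31) + (-11)·(14/31) = -103/31.

-103/31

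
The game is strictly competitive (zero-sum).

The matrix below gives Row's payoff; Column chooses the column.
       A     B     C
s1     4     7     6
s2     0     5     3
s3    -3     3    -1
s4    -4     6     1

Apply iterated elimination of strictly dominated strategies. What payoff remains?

4

Row s4 is strictly dominated by row s1 (4>-4, 7>6, 6>1); eliminate s4.
Column C is strictly dominated by A for Column (4<6, 0<3, -3<-1); eliminate C.
Column B is strictly dominated by A for Column (4<7, 0<5, -3<3); eliminate B.
Row s2 is strictly dominated by row s1 (4>0); eliminate s2.
Row s3 is strictly dominated by row s1 (4>-3); eliminate s3.
Only (s1, A) remains, with payoff 4.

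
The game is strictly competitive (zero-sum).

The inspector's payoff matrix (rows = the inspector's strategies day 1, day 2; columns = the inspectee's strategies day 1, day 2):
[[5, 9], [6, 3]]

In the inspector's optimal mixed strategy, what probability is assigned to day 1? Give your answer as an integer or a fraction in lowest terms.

3/7

Row minima are 5 and 3, so the inspector's maximin is 5; column maxima are 6 and 9, so the inspectee's minimax is 6. These differ, so the equilibrium is in mixed strategies.
Let the inspector play day 1 with probability p. The inspectee is indifferent when 5p + 6(1−p) = 9p + 3(1−p), giving p = 3/7.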